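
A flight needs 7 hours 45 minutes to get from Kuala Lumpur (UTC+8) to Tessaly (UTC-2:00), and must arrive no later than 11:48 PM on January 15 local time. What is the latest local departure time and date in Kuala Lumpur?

2:03 AM on January 16

Target arrival in UTC: 11:48 PM + 2:00 = 1:48 AM on Jan 16.
Subtract 7 hours and 45 minutes → departure 6:03 PM UTC on Jan 15.
Kuala Lumpur is UTC+8:00: 6:03 PM + 8:00 = 2:03 AM on Jan 16.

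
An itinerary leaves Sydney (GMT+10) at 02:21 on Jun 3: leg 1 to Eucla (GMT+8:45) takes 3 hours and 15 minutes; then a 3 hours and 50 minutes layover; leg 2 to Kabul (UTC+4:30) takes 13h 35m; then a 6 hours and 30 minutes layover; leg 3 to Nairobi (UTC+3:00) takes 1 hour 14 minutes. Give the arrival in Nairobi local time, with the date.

Convert departure to UTC: 02:21 − 10:00 = 16:21 UTC on Jun 2.
Add 3 hours 15 minutes leg 1 → 19:36 UTC.
Add 3 hours 50 minutes layover in Eucla → 23:26 UTC.
Add 13 hours 35 minutes leg 2 → 13:01 UTC (Jun 3).
Add 6 hours and 30 minutes layover in Kabul → 19:31 UTC.
Add 1 hour and 14 minutes leg 3 → 20:45 UTC.
Nairobi is UTC+3:00, so local arrival = 20:45 + 3:00 = 23:45 on Jun 3.

23:45 on Jun 3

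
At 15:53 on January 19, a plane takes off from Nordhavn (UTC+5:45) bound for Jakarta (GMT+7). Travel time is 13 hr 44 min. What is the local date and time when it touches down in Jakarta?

06:52 on January 20

Convert departure to UTC: 15:53 − 5:45 = 10:08 UTC on Jan 19.
Add 13 hours 44 minutes travel time → 23:52 UTC.
Jakarta is UTC+7:00, so local arrival = 23:52 + 7:00 = 06:52 on Jan 20.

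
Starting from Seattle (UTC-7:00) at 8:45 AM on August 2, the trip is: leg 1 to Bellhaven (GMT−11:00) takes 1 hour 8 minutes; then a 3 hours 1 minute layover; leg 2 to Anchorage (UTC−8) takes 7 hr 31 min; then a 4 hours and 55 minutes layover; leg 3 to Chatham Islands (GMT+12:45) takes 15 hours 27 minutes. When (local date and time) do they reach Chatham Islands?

Convert departure to UTC: 8:45 AM + 7:00 = 3:45 PM UTC on Aug 2.
Add 1 hour and 8 minutes leg 1 → 4:53 PM UTC.
Add 3 hours 1 minute layover in Bellhaven → 7:54 PM UTC.
Add 7 hours and 31 minutes leg 2 → 3:25 AM UTC (Aug 3).
Add 4 hours 55 minutes layover in Anchorage → 8:20 AM UTC.
Add 15 hours and 27 minutes leg 3 → 11:47 PM UTC.
Chatham Islands is UTC+12:45, so local arrival = 11:47 PM + 12:45 = 12:32 PM on Aug 4.

12:32 PM on August 4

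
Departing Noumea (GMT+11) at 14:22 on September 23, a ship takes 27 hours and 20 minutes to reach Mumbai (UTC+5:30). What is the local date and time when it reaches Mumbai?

12:12 on September 24

Convert departure to UTC: 14:22 − 11:00 = 03:22 UTC on Sep 23.
Add 27 hours and 20 minutes travel time → 06:42 UTC (Sep 24).
Mumbai is UTC+5:30, so local arrival = 06:42 + 5:30 = 12:12 on Sep 24.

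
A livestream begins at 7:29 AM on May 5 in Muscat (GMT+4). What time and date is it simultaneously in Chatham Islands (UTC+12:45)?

4:14 PM on May 5

Chatham Islands is 8:45 ahead of Muscat.
Shift by the zone difference: 7:29 AM + 8:45 = 4:14 PM on May 5 in Chatham Islands.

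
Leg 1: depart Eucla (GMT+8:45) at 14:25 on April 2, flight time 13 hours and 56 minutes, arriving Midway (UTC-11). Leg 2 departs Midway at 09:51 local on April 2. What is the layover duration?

Convert departure to UTC: 14:25 − 8:45 = 05:40 UTC on Apr 2.
Add 13 hours 56 minutes flight time → 19:36 UTC.
Midway is UTC−11:00, so local arrival = 19:36 − 11:00 = 08:36 on Apr 2.
Layover = 09:51 − 08:36 = 1 hour 15 minutes.

1 hour 15 minutes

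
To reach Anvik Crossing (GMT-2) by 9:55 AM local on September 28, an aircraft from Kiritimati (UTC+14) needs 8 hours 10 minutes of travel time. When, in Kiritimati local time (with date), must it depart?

Target arrival in UTC: 9:55 AM + 2:00 = 11:55 AM on Sep 28.
Subtract 8 hours and 10 minutes → departure 3:45 AM UTC on Sep 28.
Kiritimati is UTC+14:00: 3:45 AM + 14:00 = 5:45 PM on Sep 28.

5:45 PM on September 28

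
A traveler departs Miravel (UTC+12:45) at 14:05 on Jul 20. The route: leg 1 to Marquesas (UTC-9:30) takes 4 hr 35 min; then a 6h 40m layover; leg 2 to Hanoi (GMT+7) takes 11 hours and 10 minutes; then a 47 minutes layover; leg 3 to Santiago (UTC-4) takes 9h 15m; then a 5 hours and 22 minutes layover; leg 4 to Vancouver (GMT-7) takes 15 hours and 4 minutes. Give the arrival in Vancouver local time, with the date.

Convert departure to UTC: 14:05 − 12:45 = 01:20 UTC on Jul 20.
Add 4 hours 35 minutes leg 1 → 05:55 UTC.
Add 6 hours and 40 minutes layover in Marquesas → 12:35 UTC.
Add 11 hours 10 minutes leg 2 → 23:45 UTC.
Add 47 minutes layover in Hanoi → 00:32 UTC (Jul 21).
Add 9 hours and 15 minutes leg 3 → 09:47 UTC.
Add 5 hours and 22 minutes layover in Santiago → 15:09 UTC.
Add 15 hours and 4 minutes leg 4 → 06:13 UTC (Jul 22).
Vancouver is UTC−7:00, so local arrival = 06:13 − 7:00 = 23:13 on Jul 21.

23:13 on Jul 21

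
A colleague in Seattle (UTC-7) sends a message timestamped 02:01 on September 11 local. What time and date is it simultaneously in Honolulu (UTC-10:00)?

23:01 on Sep 10

In UTC: 02:01 + 7:00 = 09:01 on Sep 11.
Honolulu is UTC−10:00: 09:01 − 10:00 = 23:01 on Sep 10.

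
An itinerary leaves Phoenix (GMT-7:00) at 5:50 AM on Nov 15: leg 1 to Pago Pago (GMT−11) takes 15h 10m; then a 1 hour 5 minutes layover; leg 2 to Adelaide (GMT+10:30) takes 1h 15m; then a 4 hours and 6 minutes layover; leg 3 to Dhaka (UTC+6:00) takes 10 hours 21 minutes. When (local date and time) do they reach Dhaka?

2:47 AM on November 17

Convert departure to UTC: 5:50 AM + 7:00 = 12:50 PM UTC on Nov 15.
Add 15 hours 10 minutes leg 1 → 4:00 AM UTC (Nov 16).
Add 1 hour and 5 minutes layover in Pago Pago → 5:05 AM UTC.
Add 1 hour 15 minutes leg 2 → 6:20 AM UTC.
Add 4 hours 6 minutes layover in Adelaide → 10:26 AM UTC.
Add 10 hours 21 minutes leg 3 → 8:47 PM UTC.
Dhaka is UTC+6:00, so local arrival = 8:47 PM + 6:00 = 2:47 AM on Nov 17.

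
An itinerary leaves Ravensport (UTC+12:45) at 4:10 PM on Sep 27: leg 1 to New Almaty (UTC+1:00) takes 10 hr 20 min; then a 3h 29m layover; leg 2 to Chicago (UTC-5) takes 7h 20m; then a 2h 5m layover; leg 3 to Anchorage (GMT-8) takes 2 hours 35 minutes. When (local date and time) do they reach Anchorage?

9:14 PM on September 27

Convert departure to UTC: 4:10 PM − 12:45 = 3:25 AM UTC on Sep 27.
Add 10 hours and 20 minutes leg 1 → 1:45 PM UTC.
Add 3 hours 29 minutes layover in New Almaty → 5:14 PM UTC.
Add 7 hours and 20 minutes leg 2 → 12:34 AM UTC (Sep 28).
Add 2 hours and 5 minutes layover in Chicago → 2:39 AM UTC.
Add 2 hours and 35 minutes leg 3 → 5:14 AM UTC.
Anchorage is UTC−8:00, so local arrival = 5:14 AM − 8:00 = 9:14 PM on Sep 27.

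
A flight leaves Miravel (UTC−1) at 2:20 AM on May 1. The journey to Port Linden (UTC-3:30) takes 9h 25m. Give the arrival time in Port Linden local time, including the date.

9:15 AM on May 1

Convert departure to UTC: 2:20 AM + 1:00 = 3:20 AM UTC on May 1.
Add 9 hours 25 minutes travel time → 12:45 PM UTC.
Port Linden is UTC−3:30, so local arrival = 12:45 PM − 3:30 = 9:15 AM on May 1.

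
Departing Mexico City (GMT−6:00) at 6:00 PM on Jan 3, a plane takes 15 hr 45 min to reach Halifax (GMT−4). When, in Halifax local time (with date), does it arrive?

Convert departure to UTC: 6:00 PM + 6:00 = 12:00 AM UTC on Jan 4.
Add 15 hours 45 minutes travel time → 3:45 PM UTC.
Halifax is UTC−4:00, so local arrival = 3:45 PM − 4:00 = 11:45 AM on Jan 4.

11:45 AM on January 4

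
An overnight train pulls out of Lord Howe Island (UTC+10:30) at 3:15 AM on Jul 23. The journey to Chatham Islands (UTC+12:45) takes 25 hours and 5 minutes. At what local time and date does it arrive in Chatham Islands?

6:35 AM on July 24

Convert departure to UTC: 3:15 AM − 10:30 = 4:45 PM UTC on Jul 22.
Add 25 hours 5 minutes travel time → 5:50 PM UTC (Jul 23).
Chatham Islands is UTC+12:45, so local arrival = 5:50 PM + 12:45 = 6:35 AM on Jul 24.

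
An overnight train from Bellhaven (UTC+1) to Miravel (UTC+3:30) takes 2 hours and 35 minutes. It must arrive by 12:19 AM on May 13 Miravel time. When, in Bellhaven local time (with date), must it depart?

7:14 PM on May 12

Target arrival in UTC: 12:19 AM − 3:30 = 8:49 PM on May 12.
Subtract 2 hours 35 minutes → departure 6:14 PM UTC on May 12.
Bellhaven is UTC+1:00: 6:14 PM + 1:00 = 7:14 PM on May 12.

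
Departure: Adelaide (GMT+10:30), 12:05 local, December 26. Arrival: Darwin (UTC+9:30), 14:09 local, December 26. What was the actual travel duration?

3 hours 4 minutes

Departure in UTC: 12:05 − 10:30 = 01:35 on Dec 26.
Arrival in UTC: 14:09 − 9:30 = 04:39 on Dec 26.
Elapsed = 04:39 − 01:35 = 3 hours 4 minutes.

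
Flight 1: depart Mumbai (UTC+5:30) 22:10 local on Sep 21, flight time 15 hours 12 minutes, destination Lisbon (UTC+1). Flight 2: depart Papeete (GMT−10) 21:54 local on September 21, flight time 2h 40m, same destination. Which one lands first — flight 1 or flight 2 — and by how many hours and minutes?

the first, by 2 hours 42 minutes

Flight 1 in UTC: 22:10 − 5:30 = 16:40 on Sep 21.
+15 hours 12 minutes → arrive 07:52 UTC on Sep 22.
Flight 2 in UTC: 21:54 + 10:00 = 07:54 on Sep 22.
+2 hours and 40 minutes → arrive 10:34 UTC on Sep 22.
Flight 1 lands earlier by 2 hours 42 minutes.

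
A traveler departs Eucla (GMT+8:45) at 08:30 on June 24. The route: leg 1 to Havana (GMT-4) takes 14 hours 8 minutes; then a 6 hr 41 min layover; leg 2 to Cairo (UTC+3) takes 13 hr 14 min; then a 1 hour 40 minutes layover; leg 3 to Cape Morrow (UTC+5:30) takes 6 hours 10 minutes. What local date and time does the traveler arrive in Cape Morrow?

Convert departure to UTC: 08:30 − 8:45 = 23:45 UTC on Jun 23.
Add 14 hours and 8 minutes leg 1 → 13:53 UTC (Jun 24).
Add 6 hours 41 minutes layover in Havana → 20:34 UTC.
Add 13 hours and 14 minutes leg 2 → 09:48 UTC (Jun 25).
Add 1 hour and 40 minutes layover in Cairo → 11:28 UTC.
Add 6 hours 10 minutes leg 3 → 17:38 UTC.
Cape Morrow is UTC+5:30, so local arrival = 17:38 + 5:30 = 23:08 on Jun 25.

23:08 on June 25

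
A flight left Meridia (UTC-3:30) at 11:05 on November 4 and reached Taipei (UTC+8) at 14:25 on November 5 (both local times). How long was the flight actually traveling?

Departure in UTC: 11:05 + 3:30 = 14:35 on Nov 4.
Arrival in UTC: 14:25 − 8:00 = 06:25 on Nov 5.
Elapsed = 06:25 − 14:35 (+1 day) = 15 hours 50 minutes.

15 hours 50 minutes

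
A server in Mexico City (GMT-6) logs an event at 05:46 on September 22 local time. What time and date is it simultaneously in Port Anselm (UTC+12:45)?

Port Anselm is 18:45 ahead of Mexico City.
Shift by the zone difference: 05:46 + 18:45 = 00:31 on Sep 23 in Port Anselm.

00:31 on Sep 23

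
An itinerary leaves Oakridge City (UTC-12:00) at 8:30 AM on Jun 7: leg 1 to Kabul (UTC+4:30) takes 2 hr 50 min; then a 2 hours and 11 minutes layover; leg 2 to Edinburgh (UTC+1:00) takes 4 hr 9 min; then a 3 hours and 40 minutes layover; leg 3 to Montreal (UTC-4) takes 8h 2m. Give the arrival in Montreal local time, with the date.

Convert departure to UTC: 8:30 AM + 12:00 = 8:30 PM UTC on Jun 7.
Add 2 hours 50 minutes leg 1 → 11:20 PM UTC.
Add 2 hours and 11 minutes layover in Kabul → 1:31 AM UTC (Jun 8).
Add 4 hours 9 minutes leg 2 → 5:40 AM UTC.
Add 3 hours and 40 minutes layover in Edinburgh → 9:20 AM UTC.
Add 8 hours and 2 minutes leg 3 → 5:22 PM UTC.
Montreal is UTC−4:00, so local arrival = 5:22 PM − 4:00 = 1:22 PM on Jun 8.

1:22 PM on June 8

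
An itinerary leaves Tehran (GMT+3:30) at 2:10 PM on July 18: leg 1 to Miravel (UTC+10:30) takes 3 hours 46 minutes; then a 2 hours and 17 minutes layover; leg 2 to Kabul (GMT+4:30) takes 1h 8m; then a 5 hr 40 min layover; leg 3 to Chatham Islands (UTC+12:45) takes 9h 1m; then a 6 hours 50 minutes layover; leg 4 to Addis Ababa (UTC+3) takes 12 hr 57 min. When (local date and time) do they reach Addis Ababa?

7:19 AM on July 20

Convert departure to UTC: 2:10 PM − 3:30 = 10:40 AM UTC on Jul 18.
Add 3 hours and 46 minutes leg 1 → 2:26 PM UTC.
Add 2 hours 17 minutes layover in Miravel → 4:43 PM UTC.
Add 1 hour 8 minutes leg 2 → 5:51 PM UTC.
Add 5 hours 40 minutes layover in Kabul → 11:31 PM UTC.
Add 9 hours and 1 minute leg 3 → 8:32 AM UTC (Jul 19).
Add 6 hours and 50 minutes layover in Chatham Islands → 3:22 PM UTC.
Add 12 hours 57 minutes leg 4 → 4:19 AM UTC (Jul 20).
Addis Ababa is UTC+3:00, so local arrival = 4:19 AM + 3:00 = 7:19 AM on Jul 20.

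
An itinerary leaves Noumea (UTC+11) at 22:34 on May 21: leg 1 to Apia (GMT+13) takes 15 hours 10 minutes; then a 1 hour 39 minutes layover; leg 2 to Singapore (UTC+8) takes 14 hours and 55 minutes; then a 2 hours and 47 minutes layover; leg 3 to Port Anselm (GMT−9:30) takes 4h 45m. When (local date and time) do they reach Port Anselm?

17:20 on May 22

Convert departure to UTC: 22:34 − 11:00 = 11:34 UTC on May 21.
Add 15 hours 10 minutes leg 1 → 02:44 UTC (May 22).
Add 1 hour 39 minutes layover in Apia → 04:23 UTC.
Add 14 hours 55 minutes leg 2 → 19:18 UTC.
Add 2 hours 47 minutes layover in Singapore → 22:05 UTC.
Add 4 hours and 45 minutes leg 3 → 02:50 UTC (May 23).
Port Anselm is UTC−9:30, so local arrival = 02:50 − 9:30 = 17:20 on May 22.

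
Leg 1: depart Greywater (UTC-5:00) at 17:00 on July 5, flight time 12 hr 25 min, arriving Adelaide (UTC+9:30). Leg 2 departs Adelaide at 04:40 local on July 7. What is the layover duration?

Convert departure to UTC: 17:00 + 5:00 = 22:00 UTC on Jul 5.
Add 12 hours and 25 minutes flight time → 10:25 UTC (Jul 6).
Adelaide is UTC+9:30, so local arrival = 10:25 + 9:30 = 19:55 on Jul 6.
Layover = 04:40 − 19:55 (+1 day) = 8 hours 45 minutes.

8 hours 45 minutes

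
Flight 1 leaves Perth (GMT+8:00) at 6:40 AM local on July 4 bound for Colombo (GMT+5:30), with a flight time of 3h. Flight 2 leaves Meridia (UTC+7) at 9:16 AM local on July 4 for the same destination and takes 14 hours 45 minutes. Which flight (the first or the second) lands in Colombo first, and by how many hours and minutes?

Flight 1 in UTC: 6:40 AM − 8:00 = 10:40 PM on Jul 3.
+3 hours → arrive 1:40 AM UTC on Jul 4.
Flight 2 in UTC: 9:16 AM − 7:00 = 2:16 AM on Jul 4.
+14 hours 45 minutes → arrive 5:01 PM UTC on Jul 4.
Flight 1 lands earlier by 15 hours 21 minutes.

the first, by 15 hours 21 minutes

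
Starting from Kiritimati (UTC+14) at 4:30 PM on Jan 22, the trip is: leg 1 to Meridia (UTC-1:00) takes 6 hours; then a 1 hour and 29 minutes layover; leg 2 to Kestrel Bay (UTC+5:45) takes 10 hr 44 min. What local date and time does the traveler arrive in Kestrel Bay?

2:28 AM on Jan 23

Convert departure to UTC: 4:30 PM − 14:00 = 2:30 AM UTC on Jan 22.
Add 6 hours leg 1 → 8:30 AM UTC.
Add 1 hour 29 minutes layover in Meridia → 9:59 AM UTC.
Add 10 hours and 44 minutes leg 2 → 8:43 PM UTC.
Kestrel Bay is UTC+5:45, so local arrival = 8:43 PM + 5:45 = 2:28 AM on Jan 23.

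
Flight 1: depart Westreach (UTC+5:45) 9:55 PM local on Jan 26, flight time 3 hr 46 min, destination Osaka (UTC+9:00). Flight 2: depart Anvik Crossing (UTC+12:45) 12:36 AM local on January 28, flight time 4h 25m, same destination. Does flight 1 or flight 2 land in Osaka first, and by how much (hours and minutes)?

Flight 1 in UTC: 9:55 PM − 5:45 = 4:10 PM on Jan 26.
+3 hours 46 minutes → arrive 7:56 PM UTC on Jan 26.
Flight 2 in UTC: 12:36 AM − 12:45 = 11:51 AM on Jan 27.
+4 hours 25 minutes → arrive 4:16 PM UTC on Jan 27.
Flight 1 lands earlier by 20 hours 20 minutes.

the first, by 20 hours 20 minutes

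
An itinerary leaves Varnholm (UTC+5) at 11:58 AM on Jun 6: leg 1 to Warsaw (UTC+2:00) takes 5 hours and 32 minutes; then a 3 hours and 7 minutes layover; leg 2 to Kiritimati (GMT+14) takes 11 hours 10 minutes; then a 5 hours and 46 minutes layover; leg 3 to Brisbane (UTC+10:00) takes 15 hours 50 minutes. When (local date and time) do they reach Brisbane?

10:23 AM on Jun 8

Convert departure to UTC: 11:58 AM − 5:00 = 6:58 AM UTC on Jun 6.
Add 5 hours and 32 minutes leg 1 → 12:30 PM UTC.
Add 3 hours 7 minutes layover in Warsaw → 3:37 PM UTC.
Add 11 hours and 10 minutes leg 2 → 2:47 AM UTC (Jun 7).
Add 5 hours and 46 minutes layover in Kiritimati → 8:33 AM UTC.
Add 15 hours and 50 minutes leg 3 → 12:23 AM UTC (Jun 8).
Brisbane is UTC+10:00, so local arrival = 12:23 AM + 10:00 = 10:23 AM on Jun 8.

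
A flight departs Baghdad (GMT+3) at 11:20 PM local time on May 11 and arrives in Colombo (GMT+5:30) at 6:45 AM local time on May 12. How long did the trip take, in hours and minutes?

4 hours 55 minutes

Departure in UTC: 11:20 PM − 3:00 = 8:20 PM on May 11.
Arrival in UTC: 6:45 AM − 5:30 = 1:15 AM on May 12.
Elapsed = 1:15 AM − 8:20 PM (+1 day) = 4 hours 55 minutes.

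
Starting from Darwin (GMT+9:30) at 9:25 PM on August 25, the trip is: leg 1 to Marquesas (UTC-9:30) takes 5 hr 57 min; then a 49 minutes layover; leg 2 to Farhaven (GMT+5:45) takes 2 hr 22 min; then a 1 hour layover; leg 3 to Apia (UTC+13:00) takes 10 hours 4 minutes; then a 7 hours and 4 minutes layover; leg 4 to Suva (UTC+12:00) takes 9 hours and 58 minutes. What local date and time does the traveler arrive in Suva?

1:09 PM on August 27

Convert departure to UTC: 9:25 PM − 9:30 = 11:55 AM UTC on Aug 25.
Add 5 hours and 57 minutes leg 1 → 5:52 PM UTC.
Add 49 minutes layover in Marquesas → 6:41 PM UTC.
Add 2 hours and 22 minutes leg 2 → 9:03 PM UTC.
Add 1 hour layover in Farhaven → 10:03 PM UTC.
Add 10 hours and 4 minutes leg 3 → 8:07 AM UTC (Aug 26).
Add 7 hours 4 minutes layover in Apia → 3:11 PM UTC.
Add 9 hours and 58 minutes leg 4 → 1:09 AM UTC (Aug 27).
Suva is UTC+12:00, so local arrival = 1:09 AM + 12:00 = 1:09 PM on Aug 27.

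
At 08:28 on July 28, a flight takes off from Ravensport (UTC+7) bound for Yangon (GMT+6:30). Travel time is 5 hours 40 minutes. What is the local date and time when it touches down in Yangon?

Convert departure to UTC: 08:28 − 7:00 = 01:28 UTC on Jul 28.
Add 5 hours and 40 minutes travel time → 07:08 UTC.
Yangon is UTC+6:30, so local arrival = 07:08 + 6:30 = 13:38 on Jul 28.

13:38 on July 28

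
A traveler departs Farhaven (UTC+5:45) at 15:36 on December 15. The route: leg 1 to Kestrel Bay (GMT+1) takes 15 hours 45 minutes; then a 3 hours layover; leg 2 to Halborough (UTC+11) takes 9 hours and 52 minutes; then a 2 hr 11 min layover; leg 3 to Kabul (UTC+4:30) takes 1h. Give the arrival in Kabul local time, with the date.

Convert departure to UTC: 15:36 − 5:45 = 09:51 UTC on Dec 15.
Add 15 hours and 45 minutes leg 1 → 01:36 UTC (Dec 16).
Add 3 hours layover in Kestrel Bay → 04:36 UTC.
Add 9 hours 52 minutes leg 2 → 14:28 UTC.
Add 2 hours and 11 minutes layover in Halborough → 16:39 UTC.
Add 1 hour leg 3 → 17:39 UTC.
Kabul is UTC+4:30, so local arrival = 17:39 + 4:30 = 22:09 on Dec 16.

22:09 on Dec 16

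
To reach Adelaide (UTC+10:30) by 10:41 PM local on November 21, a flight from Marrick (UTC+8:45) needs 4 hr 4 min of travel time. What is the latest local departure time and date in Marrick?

Target arrival in UTC: 10:41 PM − 10:30 = 12:11 PM on Nov 21.
Subtract 4 hours and 4 minutes → departure 8:07 AM UTC on Nov 21.
Marrick is UTC+8:45: 8:07 AM + 8:45 = 4:52 PM on Nov 21.

4:52 PM on November 21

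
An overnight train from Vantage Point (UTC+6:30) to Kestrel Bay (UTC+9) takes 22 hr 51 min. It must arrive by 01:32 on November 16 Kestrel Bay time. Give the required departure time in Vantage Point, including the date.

Target arrival in UTC: 01:32 − 9:00 = 16:32 on Nov 15.
Subtract 22 hours 51 minutes → departure 17:41 UTC on Nov 14.
Vantage Point is UTC+6:30: 17:41 + 6:30 = 00:11 on Nov 15.

00:11 on November 15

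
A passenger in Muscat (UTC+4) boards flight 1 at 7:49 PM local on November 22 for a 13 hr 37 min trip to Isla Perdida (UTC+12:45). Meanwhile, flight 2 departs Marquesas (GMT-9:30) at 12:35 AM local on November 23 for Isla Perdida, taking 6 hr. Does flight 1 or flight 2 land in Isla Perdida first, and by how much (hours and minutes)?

Flight 1 in UTC: 7:49 PM − 4:00 = 3:49 PM on Nov 22.
+13 hours and 37 minutes → arrive 5:26 AM UTC on Nov 23.
Flight 2 in UTC: 12:35 AM + 9:30 = 10:05 AM on Nov 23.
+6 hours → arrive 4:05 PM UTC on Nov 23.
Flight 1 lands earlier by 10 hours 39 minutes.

the first, by 10 hours 39 minutes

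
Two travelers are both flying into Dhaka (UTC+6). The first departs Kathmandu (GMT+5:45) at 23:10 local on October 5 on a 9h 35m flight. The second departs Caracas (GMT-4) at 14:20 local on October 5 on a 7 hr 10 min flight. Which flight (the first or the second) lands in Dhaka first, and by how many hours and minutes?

the second, by 1 hour 30 minutes

Flight 1 in UTC: 23:10 − 5:45 = 17:25 on Oct 5.
+9 hours and 35 minutes → arrive 03:00 UTC on Oct 6.
Flight 2 in UTC: 14:20 + 4:00 = 18:20 on Oct 5.
+7 hours and 10 minutes → arrive 01:30 UTC on Oct 6.
Flight 2 lands earlier by 1 hour 30 minutes.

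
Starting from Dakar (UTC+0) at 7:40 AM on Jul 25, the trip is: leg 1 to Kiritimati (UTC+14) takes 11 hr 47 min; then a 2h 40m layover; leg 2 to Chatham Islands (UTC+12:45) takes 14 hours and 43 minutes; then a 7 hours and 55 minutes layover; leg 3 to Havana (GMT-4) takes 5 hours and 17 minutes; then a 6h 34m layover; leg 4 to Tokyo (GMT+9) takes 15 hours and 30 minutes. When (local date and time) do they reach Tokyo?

9:06 AM on July 28

Dakar is at UTC+0, so departure is already 7:40 AM UTC on Jul 25.
Add 11 hours 47 minutes leg 1 → 7:27 PM UTC.
Add 2 hours and 40 minutes layover in Kiritimati → 10:07 PM UTC.
Add 14 hours and 43 minutes leg 2 → 12:50 PM UTC (Jul 26).
Add 7 hours 55 minutes layover in Chatham Islands → 8:45 PM UTC.
Add 5 hours 17 minutes leg 3 → 2:02 AM UTC (Jul 27).
Add 6 hours and 34 minutes layover in Havana → 8:36 AM UTC.
Add 15 hours 30 minutes leg 4 → 12:06 AM UTC (Jul 28).
Tokyo is UTC+9:00, so local arrival = 12:06 AM + 9:00 = 9:06 AM on Jul 28.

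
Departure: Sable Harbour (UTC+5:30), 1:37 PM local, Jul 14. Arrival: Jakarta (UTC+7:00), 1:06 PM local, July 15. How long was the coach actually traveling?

21 hours 59 minutes

Departure in UTC: 1:37 PM − 5:30 = 8:07 AM on Jul 14.
Arrival in UTC: 1:06 PM − 7:00 = 6:06 AM on Jul 15.
Elapsed = 6:06 AM − 8:07 AM (+1 day) = 21 hours 59 minutes.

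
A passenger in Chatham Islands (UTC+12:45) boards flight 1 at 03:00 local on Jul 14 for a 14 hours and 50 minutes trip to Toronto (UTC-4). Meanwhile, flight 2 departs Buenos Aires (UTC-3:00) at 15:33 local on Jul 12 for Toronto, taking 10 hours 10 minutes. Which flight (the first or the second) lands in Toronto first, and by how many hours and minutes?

Flight 1 in UTC: 03:00 − 12:45 = 14:15 on Jul 13.
+14 hours and 50 minutes → arrive 05:05 UTC on Jul 14.
Flight 2 in UTC: 15:33 + 3:00 = 18:33 on Jul 12.
+10 hours and 10 minutes → arrive 04:43 UTC on Jul 13.
Flight 2 lands earlier by 24 hours 22 minutes.

the second, by 24 hours 22 minutes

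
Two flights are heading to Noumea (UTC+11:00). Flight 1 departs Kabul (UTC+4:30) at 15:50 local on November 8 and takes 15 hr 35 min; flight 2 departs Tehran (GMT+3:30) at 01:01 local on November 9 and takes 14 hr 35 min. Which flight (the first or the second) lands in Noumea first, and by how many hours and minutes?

Flight 1 in UTC: 15:50 − 4:30 = 11:20 on Nov 8.
+15 hours and 35 minutes → arrive 02:55 UTC on Nov 9.
Flight 2 in UTC: 01:01 − 3:30 = 21:31 on Nov 8.
+14 hours 35 minutes → arrive 12:06 UTC on Nov 9.
Flight 1 lands earlier by 9 hours 11 minutes.

the first, by 9 hours 11 minutes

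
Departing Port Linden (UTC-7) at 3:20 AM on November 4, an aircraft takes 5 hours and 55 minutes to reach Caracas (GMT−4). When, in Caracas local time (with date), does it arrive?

12:15 PM on November 4

Convert departure to UTC: 3:20 AM + 7:00 = 10:20 AM UTC on Nov 4.
Add 5 hours and 55 minutes travel time → 4:15 PM UTC.
Caracas is UTC−4:00, so local arrival = 4:15 PM − 4:00 = 12:15 PM on Nov 4.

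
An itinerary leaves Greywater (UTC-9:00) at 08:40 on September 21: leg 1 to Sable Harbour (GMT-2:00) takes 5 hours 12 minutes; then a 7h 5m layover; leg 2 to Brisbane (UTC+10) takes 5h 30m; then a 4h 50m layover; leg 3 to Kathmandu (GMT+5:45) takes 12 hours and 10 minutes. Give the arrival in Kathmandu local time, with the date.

10:12 on September 23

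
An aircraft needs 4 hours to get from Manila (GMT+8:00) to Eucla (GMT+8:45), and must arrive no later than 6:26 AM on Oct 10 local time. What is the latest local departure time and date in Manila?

Target arrival in UTC: 6:26 AM − 8:45 = 9:41 PM on Oct 9.
Subtract 4 hours → departure 5:41 PM UTC on Oct 9.
Manila is UTC+8:00: 5:41 PM + 8:00 = 1:41 AM on Oct 10.

1:41 AM on Oct 10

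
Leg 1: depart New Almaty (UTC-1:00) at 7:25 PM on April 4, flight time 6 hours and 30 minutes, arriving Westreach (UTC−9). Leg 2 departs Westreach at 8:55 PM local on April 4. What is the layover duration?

3 hours

Convert departure to UTC: 7:25 PM + 1:00 = 8:25 PM UTC on Apr 4.
Add 6 hours 30 minutes flight time → 2:55 AM UTC (Apr 5).
Westreach is UTC−9:00, so local arrival = 2:55 AM − 9:00 = 5:55 PM on Apr 4.
Layover = 8:55 PM − 5:55 PM = 3 hours.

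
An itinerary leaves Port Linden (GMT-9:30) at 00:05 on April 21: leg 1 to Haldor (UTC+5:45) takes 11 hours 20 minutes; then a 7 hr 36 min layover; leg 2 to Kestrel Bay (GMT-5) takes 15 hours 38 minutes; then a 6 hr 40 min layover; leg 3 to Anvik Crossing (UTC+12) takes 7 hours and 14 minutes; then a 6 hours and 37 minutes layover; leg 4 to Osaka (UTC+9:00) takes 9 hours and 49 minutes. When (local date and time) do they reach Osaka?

Convert departure to UTC: 00:05 + 9:30 = 09:35 UTC on Apr 21.
Add 11 hours 20 minutes leg 1 → 20:55 UTC.
Add 7 hours 36 minutes layover in Haldor → 04:31 UTC (Apr 22).
Add 15 hours and 38 minutes leg 2 → 20:09 UTC.
Add 6 hours and 40 minutes layover in Kestrel Bay → 02:49 UTC (Apr 23).
Add 7 hours 14 minutes leg 3 → 10:03 UTC.
Add 6 hours 37 minutes layover in Anvik Crossing → 16:40 UTC.
Add 9 hours 49 minutes leg 4 → 02:29 UTC (Apr 24).
Osaka is UTC+9:00, so local arrival = 02:29 + 9:00 = 11:29 on Apr 24.

11:29 on Apr 24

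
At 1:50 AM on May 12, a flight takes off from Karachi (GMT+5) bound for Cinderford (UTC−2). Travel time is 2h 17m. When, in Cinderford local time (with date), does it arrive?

9:07 PM on May 11

Cinderford is 7:00 behind Karachi.
After 2 hours and 17 minutes it is 4:07 AM in Karachi.
Shift by the zone difference: 4:07 AM − 7:00 = 9:07 PM on May 11 in Cinderford.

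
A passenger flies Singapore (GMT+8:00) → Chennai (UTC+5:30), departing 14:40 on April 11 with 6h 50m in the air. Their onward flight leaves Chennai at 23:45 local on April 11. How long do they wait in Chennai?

Convert departure to UTC: 14:40 − 8:00 = 06:40 UTC on Apr 11.
Add 6 hours and 50 minutes flight time → 13:30 UTC.
Chennai is UTC+5:30, so local arrival = 13:30 + 5:30 = 19:00 on Apr 11.
Layover = 23:45 − 19:00 = 4 hours 45 minutes.

4 hours 45 minutes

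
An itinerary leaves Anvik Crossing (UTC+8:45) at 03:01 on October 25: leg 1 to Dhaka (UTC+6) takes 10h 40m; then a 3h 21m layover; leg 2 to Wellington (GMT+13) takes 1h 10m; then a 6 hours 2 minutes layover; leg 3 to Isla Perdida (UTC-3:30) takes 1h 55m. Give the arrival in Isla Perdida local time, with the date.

13:54 on October 25

Convert departure to UTC: 03:01 − 8:45 = 18:16 UTC on Oct 24.
Add 10 hours 40 minutes leg 1 → 04:56 UTC (Oct 25).
Add 3 hours 21 minutes layover in Dhaka → 08:17 UTC.
Add 1 hour and 10 minutes leg 2 → 09:27 UTC.
Add 6 hours and 2 minutes layover in Wellington → 15:29 UTC.
Add 1 hour and 55 minutes leg 3 → 17:24 UTC.
Isla Perdida is UTC−3:30, so local arrival = 17:24 − 3:30 = 13:54 on Oct 25.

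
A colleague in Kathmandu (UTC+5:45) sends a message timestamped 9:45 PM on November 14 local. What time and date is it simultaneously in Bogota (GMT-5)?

Bogota is 10:45 behind Kathmandu.
Shift by the zone difference: 9:45 PM − 10:45 = 11:00 AM on Nov 14 in Bogota.

11:00 AM on November 14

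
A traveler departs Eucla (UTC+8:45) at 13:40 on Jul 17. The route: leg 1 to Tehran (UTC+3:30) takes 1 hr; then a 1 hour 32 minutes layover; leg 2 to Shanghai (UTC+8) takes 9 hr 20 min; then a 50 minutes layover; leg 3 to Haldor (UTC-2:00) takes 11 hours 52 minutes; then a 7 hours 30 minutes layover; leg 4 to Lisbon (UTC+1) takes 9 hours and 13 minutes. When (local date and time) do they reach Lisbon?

23:12 on Jul 18

Convert departure to UTC: 13:40 − 8:45 = 04:55 UTC on Jul 17.
Add 1 hour leg 1 → 05:55 UTC.
Add 1 hour and 32 minutes layover in Tehran → 07:27 UTC.
Add 9 hours and 20 minutes leg 2 → 16:47 UTC.
Add 50 minutes layover in Shanghai → 17:37 UTC.
Add 11 hours and 52 minutes leg 3 → 05:29 UTC (Jul 18).
Add 7 hours 30 minutes layover in Haldor → 12:59 UTC.
Add 9 hours 13 minutes leg 4 → 22:12 UTC.
Lisbon is UTC+1:00, so local arrival = 22:12 + 1:00 = 23:12 on Jul 18.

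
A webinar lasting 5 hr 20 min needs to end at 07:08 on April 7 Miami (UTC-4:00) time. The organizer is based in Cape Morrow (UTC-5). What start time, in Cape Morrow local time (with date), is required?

Target end time in UTC: 07:08 + 4:00 = 11:08 on Apr 7.
Subtract 5 hours and 20 minutes → start 05:48 UTC on Apr 7.
Cape Morrow is UTC−5:00: 05:48 − 5:00 = 00:48 on Apr 7.

00:48 on Apr 7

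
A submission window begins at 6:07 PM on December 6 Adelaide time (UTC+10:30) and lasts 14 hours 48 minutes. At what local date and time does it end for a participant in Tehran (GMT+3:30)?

Convert start to UTC: 6:07 PM − 10:30 = 7:37 AM UTC on Dec 6.
Add 14 hours and 48 minutes duration → 10:25 PM UTC.
Tehran is UTC+3:30, so local end time = 10:25 PM + 3:30 = 1:55 AM on Dec 7.

1:55 AM on December 7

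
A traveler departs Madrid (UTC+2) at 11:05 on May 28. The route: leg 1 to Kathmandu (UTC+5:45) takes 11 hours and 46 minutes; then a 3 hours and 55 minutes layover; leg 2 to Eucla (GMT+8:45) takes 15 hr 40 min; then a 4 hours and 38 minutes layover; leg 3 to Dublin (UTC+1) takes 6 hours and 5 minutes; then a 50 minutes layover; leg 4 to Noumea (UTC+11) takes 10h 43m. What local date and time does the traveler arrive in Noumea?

Convert departure to UTC: 11:05 − 2:00 = 09:05 UTC on May 28.
Add 11 hours 46 minutes leg 1 → 20:51 UTC.
Add 3 hours and 55 minutes layover in Kathmandu → 00:46 UTC (May 29).
Add 15 hours and 40 minutes leg 2 → 16:26 UTC.
Add 4 hours 38 minutes layover in Eucla → 21:04 UTC.
Add 6 hours 5 minutes leg 3 → 03:09 UTC (May 30).
Add 50 minutes layover in Dublin → 03:59 UTC.
Add 10 hours and 43 minutes leg 4 → 14:42 UTC.
Noumea is UTC+11:00, so local arrival = 14:42 + 11:00 = 01:42 on May 31.

01:42 on May 31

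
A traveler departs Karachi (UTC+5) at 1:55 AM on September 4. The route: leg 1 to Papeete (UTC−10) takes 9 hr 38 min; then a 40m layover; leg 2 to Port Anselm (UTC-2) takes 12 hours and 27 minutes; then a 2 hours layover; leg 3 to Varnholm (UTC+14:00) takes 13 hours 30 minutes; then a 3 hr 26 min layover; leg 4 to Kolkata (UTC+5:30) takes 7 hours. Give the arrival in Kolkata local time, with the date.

3:06 AM on September 6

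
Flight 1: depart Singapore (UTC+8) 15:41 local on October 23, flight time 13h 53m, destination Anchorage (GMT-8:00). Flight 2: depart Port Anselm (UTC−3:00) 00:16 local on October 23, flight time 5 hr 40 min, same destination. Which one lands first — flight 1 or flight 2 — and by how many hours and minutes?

the second, by 12 hours 38 minutes

Flight 1 in UTC: 15:41 − 8:00 = 07:41 on Oct 23.
+13 hours 53 minutes → arrive 21:34 UTC on Oct 23.
Flight 2 in UTC: 00:16 + 3:00 = 03:16 on Oct 23.
+5 hours 40 minutes → arrive 08:56 UTC on Oct 23.
Flight 2 lands earlier by 12 hours 38 minutes.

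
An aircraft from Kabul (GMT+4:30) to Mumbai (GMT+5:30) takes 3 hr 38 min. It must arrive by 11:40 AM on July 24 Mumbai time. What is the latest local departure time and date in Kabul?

7:02 AM on July 24

Target arrival in UTC: 11:40 AM − 5:30 = 6:10 AM on Jul 24.
Subtract 3 hours and 38 minutes → departure 2:32 AM UTC on Jul 24.
Kabul is UTC+4:30: 2:32 AM + 4:30 = 7:02 AM on Jul 24.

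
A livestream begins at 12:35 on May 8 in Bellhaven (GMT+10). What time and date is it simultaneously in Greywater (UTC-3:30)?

In UTC: 12:35 − 10:00 = 02:35 on May 8.
Greywater is UTC−3:30: 02:35 − 3:30 = 23:05 on May 7.

23:05 on May 7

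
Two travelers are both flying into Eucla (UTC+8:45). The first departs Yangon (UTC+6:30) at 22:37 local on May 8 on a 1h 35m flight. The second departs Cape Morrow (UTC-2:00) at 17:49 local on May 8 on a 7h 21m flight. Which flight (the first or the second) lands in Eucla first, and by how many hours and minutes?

Flight 1 in UTC: 22:37 − 6:30 = 16:07 on May 8.
+1 hour and 35 minutes → arrive 17:42 UTC on May 8.
Flight 2 in UTC: 17:49 + 2:00 = 19:49 on May 8.
+7 hours and 21 minutes → arrive 03:10 UTC on May 9.
Flight 1 lands earlier by 9 hours 28 minutes.

the first, by 9 hours 28 minutes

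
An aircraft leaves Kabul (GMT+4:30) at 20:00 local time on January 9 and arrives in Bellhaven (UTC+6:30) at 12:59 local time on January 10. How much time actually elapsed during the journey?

Departure in UTC: 20:00 − 4:30 = 15:30 on Jan 9.
Arrival in UTC: 12:59 − 6:30 = 06:29 on Jan 10.
Elapsed = 06:29 − 15:30 (+1 day) = 14 hours 59 minutes.

14 hours 59 minutes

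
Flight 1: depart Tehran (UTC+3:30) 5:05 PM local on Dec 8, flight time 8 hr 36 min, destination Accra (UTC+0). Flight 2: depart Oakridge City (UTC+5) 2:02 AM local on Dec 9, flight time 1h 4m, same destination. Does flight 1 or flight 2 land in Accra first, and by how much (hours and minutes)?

Flight 1 in UTC: 5:05 PM − 3:30 = 1:35 PM on Dec 8.
+8 hours 36 minutes → arrive 10:11 PM UTC on Dec 8.
Flight 2 in UTC: 2:02 AM − 5:00 = 9:02 PM on Dec 8.
+1 hour 4 minutes → arrive 10:06 PM UTC on Dec 8.
Flight 2 lands earlier by 5 minutes.

the second, by 5 minutes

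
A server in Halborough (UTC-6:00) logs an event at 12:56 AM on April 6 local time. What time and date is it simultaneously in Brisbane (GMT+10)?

4:56 PM on Apr 6

Brisbane is 16:00 ahead of Halborough.
Shift by the zone difference: 12:56 AM + 16:00 = 4:56 PM on Apr 6 in Brisbane.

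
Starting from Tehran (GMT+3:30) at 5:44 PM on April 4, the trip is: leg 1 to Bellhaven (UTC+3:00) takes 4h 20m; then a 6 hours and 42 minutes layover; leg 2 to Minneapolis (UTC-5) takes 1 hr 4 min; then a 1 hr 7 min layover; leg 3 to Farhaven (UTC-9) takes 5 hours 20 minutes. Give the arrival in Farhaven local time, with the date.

Convert departure to UTC: 5:44 PM − 3:30 = 2:14 PM UTC on Apr 4.
Add 4 hours and 20 minutes leg 1 → 6:34 PM UTC.
Add 6 hours 42 minutes layover in Bellhaven → 1:16 AM UTC (Apr 5).
Add 1 hour 4 minutes leg 2 → 2:20 AM UTC.
Add 1 hour 7 minutes layover in Minneapolis → 3:27 AM UTC.
Add 5 hours 20 minutes leg 3 → 8:47 AM UTC.
Farhaven is UTC−9:00, so local arrival = 8:47 AM − 9:00 = 11:47 PM on Apr 4.

11:47 PM on April 4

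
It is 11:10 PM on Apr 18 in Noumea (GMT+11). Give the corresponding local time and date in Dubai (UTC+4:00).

Dubai is 7:00 behind Noumea.
Shift by the zone difference: 11:10 PM − 7:00 = 4:10 PM on Apr 18 in Dubai.

4:10 PM on April 18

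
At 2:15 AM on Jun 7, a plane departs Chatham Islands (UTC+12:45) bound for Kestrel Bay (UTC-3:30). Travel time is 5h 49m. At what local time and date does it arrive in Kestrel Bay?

Convert departure to UTC: 2:15 AM − 12:45 = 1:30 PM UTC on Jun 6.
Add 5 hours and 49 minutes travel time → 7:19 PM UTC.
Kestrel Bay is UTC−3:30, so local arrival = 7:19 PM − 3:30 = 3:49 PM on Jun 6.

3:49 PM on June 6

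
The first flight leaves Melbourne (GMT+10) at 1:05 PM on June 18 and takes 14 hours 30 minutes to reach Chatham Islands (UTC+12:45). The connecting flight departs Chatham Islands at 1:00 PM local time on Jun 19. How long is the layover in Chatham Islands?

Convert departure to UTC: 1:05 PM − 10:00 = 3:05 AM UTC on Jun 18.
Add 14 hours 30 minutes flight time → 5:35 PM UTC.
Chatham Islands is UTC+12:45, so local arrival = 5:35 PM + 12:45 = 6:20 AM on Jun 19.
Layover = 1:00 PM − 6:20 AM = 6 hours 40 minutes.

6 hours 40 minutes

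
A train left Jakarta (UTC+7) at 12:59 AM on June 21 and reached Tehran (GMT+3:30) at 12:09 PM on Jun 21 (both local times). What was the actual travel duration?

Departure in UTC: 12:59 AM − 7:00 = 5:59 PM on Jun 20.
Arrival in UTC: 12:09 PM − 3:30 = 8:39 AM on Jun 21.
Elapsed = 8:39 AM − 5:59 PM (+1 day) = 14 hours 40 minutes.

14 hours 40 minutes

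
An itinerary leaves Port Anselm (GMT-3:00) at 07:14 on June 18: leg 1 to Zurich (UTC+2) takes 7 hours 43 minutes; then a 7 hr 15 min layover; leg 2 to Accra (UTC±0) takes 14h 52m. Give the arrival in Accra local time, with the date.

Convert departure to UTC: 07:14 + 3:00 = 10:14 UTC on Jun 18.
Add 7 hours 43 minutes leg 1 → 17:57 UTC.
Add 7 hours 15 minutes layover in Zurich → 01:12 UTC (Jun 19).
Add 14 hours and 52 minutes leg 2 → 16:04 UTC.
Accra is UTC+0, so local arrival is the same: 16:04 on Jun 19.

16:04 on Jun 19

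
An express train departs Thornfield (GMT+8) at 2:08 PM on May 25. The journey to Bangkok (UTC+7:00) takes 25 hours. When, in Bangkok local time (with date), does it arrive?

2:08 PM on May 26

Bangkok is 1:00 behind Thornfield.
After 25 hours it is 3:08 PM (May 26) in Thornfield.
Shift by the zone difference: 3:08 PM − 1:00 = 2:08 PM on May 26 in Bangkok.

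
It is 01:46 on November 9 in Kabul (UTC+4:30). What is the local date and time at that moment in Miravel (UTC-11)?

Miravel is 15:30 behind Kabul.
Shift by the zone difference: 01:46 − 15:30 = 10:16 on Nov 8 in Miravel.

10:16 on November 8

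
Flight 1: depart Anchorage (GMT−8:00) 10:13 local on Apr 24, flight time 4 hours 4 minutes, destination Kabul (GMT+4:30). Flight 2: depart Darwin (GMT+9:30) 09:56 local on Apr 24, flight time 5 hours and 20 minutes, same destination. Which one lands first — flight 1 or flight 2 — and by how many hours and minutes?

the second, by 16 hours 31 minutes

Flight 1 in UTC: 10:13 + 8:00 = 18:13 on Apr 24.
+4 hours and 4 minutes → arrive 22:17 UTC on Apr 24.
Flight 2 in UTC: 09:56 − 9:30 = 00:26 on Apr 24.
+5 hours 20 minutes → arrive 05:46 UTC on Apr 24.
Flight 2 lands earlier by 16 hours 31 minutes.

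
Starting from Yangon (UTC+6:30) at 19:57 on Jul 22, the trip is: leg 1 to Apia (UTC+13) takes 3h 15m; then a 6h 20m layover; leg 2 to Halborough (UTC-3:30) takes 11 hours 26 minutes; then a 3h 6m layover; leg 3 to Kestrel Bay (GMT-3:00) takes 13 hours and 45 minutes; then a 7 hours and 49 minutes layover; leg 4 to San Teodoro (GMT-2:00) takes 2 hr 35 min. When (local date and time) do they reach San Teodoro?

Convert departure to UTC: 19:57 − 6:30 = 13:27 UTC on Jul 22.
Add 3 hours and 15 minutes leg 1 → 16:42 UTC.
Add 6 hours 20 minutes layover in Apia → 23:02 UTC.
Add 11 hours 26 minutes leg 2 → 10:28 UTC (Jul 23).
Add 3 hours 6 minutes layover in Halborough → 13:34 UTC.
Add 13 hours 45 minutes leg 3 → 03:19 UTC (Jul 24).
Add 7 hours and 49 minutes layover in Kestrel Bay → 11:08 UTC.
Add 2 hours 35 minutes leg 4 → 13:43 UTC.
San Teodoro is UTC−2:00, so local arrival = 13:43 − 2:00 = 11:43 on Jul 24.

11:43 on July 24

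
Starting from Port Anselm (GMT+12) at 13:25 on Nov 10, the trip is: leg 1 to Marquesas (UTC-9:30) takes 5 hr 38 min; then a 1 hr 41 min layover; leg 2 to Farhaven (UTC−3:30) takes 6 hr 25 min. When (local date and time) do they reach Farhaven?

11:39 on November 10

Convert departure to UTC: 13:25 − 12:00 = 01:25 UTC on Nov 10.
Add 5 hours and 38 minutes leg 1 → 07:03 UTC.
Add 1 hour and 41 minutes layover in Marquesas → 08:44 UTC.
Add 6 hours and 25 minutes leg 2 → 15:09 UTC.
Farhaven is UTC−3:30, so local arrival = 15:09 − 3:30 = 11:39 on Nov 10.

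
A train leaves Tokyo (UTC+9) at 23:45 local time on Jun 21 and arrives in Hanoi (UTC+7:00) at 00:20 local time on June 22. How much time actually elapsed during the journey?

2 hours 35 minutes

Hanoi is 2:00 behind Tokyo.
Clock-face elapsed time (ignoring zones) is 35 minutes.
Actual elapsed = 35 minutes + 2:00 = 2 hours 35 minutes.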